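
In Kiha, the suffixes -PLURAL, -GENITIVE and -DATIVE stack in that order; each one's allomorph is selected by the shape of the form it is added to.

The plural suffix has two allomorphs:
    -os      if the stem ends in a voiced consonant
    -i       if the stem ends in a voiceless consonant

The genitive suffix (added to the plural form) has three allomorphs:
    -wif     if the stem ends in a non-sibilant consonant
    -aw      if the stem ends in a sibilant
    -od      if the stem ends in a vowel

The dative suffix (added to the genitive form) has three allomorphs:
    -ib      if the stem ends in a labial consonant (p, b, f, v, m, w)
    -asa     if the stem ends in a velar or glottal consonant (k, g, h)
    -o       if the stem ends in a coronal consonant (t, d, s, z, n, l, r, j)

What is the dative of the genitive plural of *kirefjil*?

kirefjilosawib

*kirefjil*: final consonant = /l/, voiced → -os → *kirefjilos*.
Since the final sound of the plural form *kirefjilos* is /s/ (a sibilant), it takes -aw, giving *kirefjilosaw*.
The final consonant of the genitive form *kirefjilosaw* is /w/, which is labial, so the dative suffix is -ib, giving *kirefjilosawib*.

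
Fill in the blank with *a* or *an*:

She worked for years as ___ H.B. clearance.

The indefinite article is chosen by the initial *sound* of the following word, not its spelling.
The initialism *H.B.* is read letter by letter; the first letter, H, is pronounced /eɪtʃ/, which begins with a vowel sound.
So the article is *an*: She worked for years as an H.B. clearance.

an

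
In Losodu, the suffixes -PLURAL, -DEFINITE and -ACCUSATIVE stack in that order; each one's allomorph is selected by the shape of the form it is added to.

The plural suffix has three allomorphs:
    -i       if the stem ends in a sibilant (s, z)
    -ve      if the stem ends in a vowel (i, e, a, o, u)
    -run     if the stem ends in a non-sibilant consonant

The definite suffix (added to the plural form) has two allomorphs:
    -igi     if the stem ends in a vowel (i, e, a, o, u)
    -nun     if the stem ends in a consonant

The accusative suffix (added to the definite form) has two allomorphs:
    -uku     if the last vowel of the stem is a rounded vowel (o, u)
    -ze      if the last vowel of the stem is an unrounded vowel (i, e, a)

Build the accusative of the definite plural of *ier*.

ierrunnunuku

*ier*: final sound = /r/, a non-sibilant consonant → -run → *ierrun*.
The final sound of the plural form *ierrun* is /n/, which is a consonant, so the definite suffix is -nun, giving *ierrunnun*.
Since the last vowel of the definite form *ierrunnun* is /u/ (a rounded vowel), it takes -uku, giving *ierrunnunuku*.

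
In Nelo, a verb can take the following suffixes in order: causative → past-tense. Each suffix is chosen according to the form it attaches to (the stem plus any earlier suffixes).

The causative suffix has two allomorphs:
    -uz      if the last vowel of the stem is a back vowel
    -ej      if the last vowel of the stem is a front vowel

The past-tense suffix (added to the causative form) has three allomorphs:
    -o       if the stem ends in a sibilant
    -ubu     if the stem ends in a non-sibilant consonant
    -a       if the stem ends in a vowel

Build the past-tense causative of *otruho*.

otruhouzo

*otruho*: last vowel = /o/, a back vowel → -uz → *otruhouz*.
The final sound of the causative form *otruhouz* is /z/, which is a sibilant, so the past-tense suffix is -o, giving *otruhouzo*.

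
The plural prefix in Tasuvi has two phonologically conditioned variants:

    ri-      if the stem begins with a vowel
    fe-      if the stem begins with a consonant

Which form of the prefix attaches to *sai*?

fe-

The first sound of *sai* is /s/, which is a consonant, so the prefix is fe-.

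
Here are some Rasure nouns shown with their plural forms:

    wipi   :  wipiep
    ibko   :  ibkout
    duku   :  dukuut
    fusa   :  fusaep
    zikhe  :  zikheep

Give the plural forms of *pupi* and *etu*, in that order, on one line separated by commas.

pupiep, etuut

The alternation tracks the last vowel of the stem — -ut when the last vowel of the stem is a rounded vowel (*ibko*, *duku*); -ep when the last vowel of the stem is an unrounded vowel (*wipi*, *fusa*, *zikhe*).
Since the last vowel of *pupi* is /i/ (an unrounded vowel), it takes -ep, giving *pupiep*.
The last vowel of *etu* is /u/, which is a rounded vowel, so the suffix is -ut, giving *etuut*.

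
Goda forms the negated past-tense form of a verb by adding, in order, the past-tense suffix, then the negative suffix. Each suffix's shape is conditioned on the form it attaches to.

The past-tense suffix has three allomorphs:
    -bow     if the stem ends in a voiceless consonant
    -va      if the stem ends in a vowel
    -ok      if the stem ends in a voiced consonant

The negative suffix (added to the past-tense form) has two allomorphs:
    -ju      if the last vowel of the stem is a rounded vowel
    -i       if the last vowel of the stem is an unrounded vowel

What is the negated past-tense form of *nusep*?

*nusep*: final sound = /p/, a voiceless consonant → -bow → *nusepbow*.
Since the last vowel of the past-tense form *nusepbow* is /o/ (a rounded vowel), it takes -ju, giving *nusepbowju*.

nusepbowju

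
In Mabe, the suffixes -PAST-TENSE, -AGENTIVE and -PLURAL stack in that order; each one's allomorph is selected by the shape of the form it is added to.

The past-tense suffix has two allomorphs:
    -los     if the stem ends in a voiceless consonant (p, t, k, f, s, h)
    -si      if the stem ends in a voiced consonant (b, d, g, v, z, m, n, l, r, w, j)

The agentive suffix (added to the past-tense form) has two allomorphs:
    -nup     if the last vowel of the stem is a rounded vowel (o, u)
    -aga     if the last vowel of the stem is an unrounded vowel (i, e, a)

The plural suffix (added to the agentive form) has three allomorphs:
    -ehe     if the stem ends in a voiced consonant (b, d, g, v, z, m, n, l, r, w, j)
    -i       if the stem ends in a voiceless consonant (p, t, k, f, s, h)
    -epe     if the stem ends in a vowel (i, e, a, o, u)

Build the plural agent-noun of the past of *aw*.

Since the final consonant of *aw* is /w/ (voiced), it takes -si, giving *awsi*.
The past-tense form *awsi* — last vowel /i/ (an unrounded vowel) → -aga → *awsiaga*.
The agentive form *awsiaga*: final sound = /a/, a vowel → -epe → *awsiagaepe*.

awsiagaepe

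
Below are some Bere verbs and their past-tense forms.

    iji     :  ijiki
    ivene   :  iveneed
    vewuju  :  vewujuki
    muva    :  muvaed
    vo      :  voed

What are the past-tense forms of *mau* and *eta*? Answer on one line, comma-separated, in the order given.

The pattern is height harmony: -ki when the last vowel of the stem is a high vowel (*iji*, *vewuju*); -ed when the last vowel of the stem is a non-high vowel (*ivene*, *muva*, *vo*).
*mau* — last vowel /u/ (a high vowel) → -ki → *mauki*.
*eta* — last vowel /a/ (a non-high vowel) → -ed → *etaed*.

mauki, etaed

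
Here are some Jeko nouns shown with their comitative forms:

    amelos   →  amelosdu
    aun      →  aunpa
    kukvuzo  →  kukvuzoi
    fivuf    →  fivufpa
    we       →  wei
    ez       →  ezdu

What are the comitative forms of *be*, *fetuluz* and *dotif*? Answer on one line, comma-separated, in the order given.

The suffix is conditioned by the final sound: -du when the stem ends in a sibilant (*amelos*, *ez*); -pa when the stem ends in a non-sibilant consonant (*aun*, *fivuf*); -i when the stem ends in a vowel (*kukvuzo*, *we*).
*be* — final sound /e/ (a vowel) → -i → *bei*.
The final sound of *fetuluz* is /z/, which is a sibilant, so the suffix is -du, giving *fetuluzdu*.
The final sound of *dotif* is /f/, which is a non-sibilant consonant, so the suffix is -pa, giving *dotifpa*.

bei, fetuluzdu, dotifpa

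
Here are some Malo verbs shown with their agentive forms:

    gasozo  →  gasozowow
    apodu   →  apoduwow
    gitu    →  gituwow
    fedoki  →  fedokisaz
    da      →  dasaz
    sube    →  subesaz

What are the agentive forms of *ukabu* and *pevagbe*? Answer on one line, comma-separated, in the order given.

Looking at the last vowel of each stem: -wow when the last vowel of the stem is a rounded vowel (*gasozo*, *apodu*, *gitu*); -saz when the last vowel of the stem is an unrounded vowel (*fedoki*, *da*, *sube*).
The last vowel of *ukabu* is /u/, which is a rounded vowel, so the suffix is -wow, giving *ukabuwow*.
*pevagbe* — last vowel /e/ (an unrounded vowel) → -saz → *pevagbesaz*.

ukabuwow, pevagbesaz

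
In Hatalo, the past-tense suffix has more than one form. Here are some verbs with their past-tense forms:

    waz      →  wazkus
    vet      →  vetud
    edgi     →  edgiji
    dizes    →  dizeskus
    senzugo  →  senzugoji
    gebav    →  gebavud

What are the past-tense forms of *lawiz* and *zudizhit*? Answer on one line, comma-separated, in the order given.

lawizkus, zudizhitud

The alternation tracks the final sound of the stem — -kus when the stem ends in a sibilant (*waz*, *dizes*); -ud when the stem ends in a non-sibilant consonant (*vet*, *gebav*); -ji when the stem ends in a vowel (*edgi*, *senzugo*).
*lawiz* — final sound /z/ (a sibilant) → -kus → *lawizkus*.
*zudizhit* — final sound /t/ (a non-sibilant consonant) → -ud → *zudizhitud*.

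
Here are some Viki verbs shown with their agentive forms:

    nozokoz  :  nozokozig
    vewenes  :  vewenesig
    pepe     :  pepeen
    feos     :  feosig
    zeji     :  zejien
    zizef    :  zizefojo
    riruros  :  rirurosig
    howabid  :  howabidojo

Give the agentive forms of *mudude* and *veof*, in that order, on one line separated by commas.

mududeen, veofojo

The suffix is conditioned by the final sound: -ig when the stem ends in a sibilant (*nozokoz*, *vewenes*, *feos*, *riruros*); -ojo when the stem ends in a non-sibilant consonant (*zizef*, *howabid*); -en when the stem ends in a vowel (*pepe*, *zeji*).
*mudude* — final sound /e/ (a vowel) → -en → *mududeen*.
Since the final sound of *veof* is /f/ (a non-sibilant consonant), it takes -ojo, giving *veofojo*.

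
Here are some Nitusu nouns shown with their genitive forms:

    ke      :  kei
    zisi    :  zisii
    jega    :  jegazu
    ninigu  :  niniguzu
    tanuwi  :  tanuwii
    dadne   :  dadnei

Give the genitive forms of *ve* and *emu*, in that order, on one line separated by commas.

Looking at the last vowel of each stem: -i when the last vowel of the stem is a front vowel (*ke*, *zisi*, *tanuwi*, *dadne*); -zu when the last vowel of the stem is a back vowel (*jega*, *ninigu*).
Since the last vowel of *ve* is /e/ (a front vowel), it takes -i, giving *vei*.
*emu* — last vowel /u/ (a back vowel) → -zu → *emuzu*.

vei, emuzu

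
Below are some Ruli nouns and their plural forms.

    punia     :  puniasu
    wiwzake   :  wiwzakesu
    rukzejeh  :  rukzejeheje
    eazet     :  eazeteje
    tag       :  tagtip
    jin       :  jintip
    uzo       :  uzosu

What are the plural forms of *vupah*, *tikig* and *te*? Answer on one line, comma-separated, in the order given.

Looking at the final sound of each stem: -eje when the stem ends in a voiceless consonant (*rukzejeh*, *eazet*); -tip when the stem ends in a voiced consonant (*tag*, *jin*); -su when the stem ends in a vowel (*punia*, *wiwzake*, *uzo*).
*vupah* — final sound /h/ (a voiceless consonant) → -eje → *vupaheje*.
*tikig*: final sound = /g/, a voiced consonant → -tip → *tikigtip*.
The final sound of *te* is /e/, which is a vowel, so the suffix is -su, giving *tesu*.

vupaheje, tikigtip, tesu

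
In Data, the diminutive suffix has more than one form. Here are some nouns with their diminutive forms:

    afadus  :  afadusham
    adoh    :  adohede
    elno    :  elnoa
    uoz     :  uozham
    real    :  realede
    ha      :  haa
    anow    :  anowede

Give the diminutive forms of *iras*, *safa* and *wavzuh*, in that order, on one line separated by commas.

irasham, safaa, wavzuhede

The alternation tracks the final sound of the stem — -ham when the stem ends in a sibilant (*afadus*, *uoz*); -ede when the stem ends in a non-sibilant consonant (*adoh*, *real*, *anow*); -a when the stem ends in a vowel (*elno*, *ha*).
*iras* — final sound /s/ (a sibilant) → -ham → *irasham*.
*safa*: final sound = /a/, a vowel → -a → *safaa*.
The final sound of *wavzuh* is /h/, which is a non-sibilant consonant, so the suffix is -ede, giving *wavzuhede*.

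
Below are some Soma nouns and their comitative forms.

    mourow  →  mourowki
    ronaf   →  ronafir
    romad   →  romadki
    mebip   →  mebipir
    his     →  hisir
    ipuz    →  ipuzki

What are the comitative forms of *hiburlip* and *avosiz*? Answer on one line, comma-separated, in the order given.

hiburlipir, avosizki

The alternation tracks the final consonant of the stem — -ir when the stem ends in a voiceless consonant (*ronaf*, *mebip*, *his*); -ki when the stem ends in a voiced consonant (*mourow*, *romad*, *ipuz*).
The final consonant of *hiburlip* is /p/, which is voiceless, so the suffix is -ir, giving *hiburlipir*.
*avosiz* — final consonant /z/ (voiced) → -ki → *avosizki*.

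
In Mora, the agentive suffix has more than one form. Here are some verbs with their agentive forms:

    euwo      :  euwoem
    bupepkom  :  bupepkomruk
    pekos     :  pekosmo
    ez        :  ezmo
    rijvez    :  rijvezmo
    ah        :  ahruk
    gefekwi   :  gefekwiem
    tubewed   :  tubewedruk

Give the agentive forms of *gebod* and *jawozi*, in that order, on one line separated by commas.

gebodruk, jawoziem

The suffix is conditioned by the final sound: -mo when the stem ends in a sibilant (*pekos*, *ez*, *rijvez*); -ruk when the stem ends in a non-sibilant consonant (*bupepkom*, *ah*, *tubewed*); -em when the stem ends in a vowel (*euwo*, *gefekwi*).
Since the final sound of *gebod* is /d/ (a non-sibilant consonant), it takes -ruk, giving *gebodruk*.
*jawozi*: final sound = /i/, a vowel → -em → *jawoziem*.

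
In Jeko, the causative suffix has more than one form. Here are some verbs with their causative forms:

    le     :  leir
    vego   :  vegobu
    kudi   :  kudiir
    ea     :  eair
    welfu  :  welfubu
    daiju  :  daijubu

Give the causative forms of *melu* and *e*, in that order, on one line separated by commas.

melubu, eir

The pattern is rounding harmony: -bu when the last vowel of the stem is a rounded vowel (*vego*, *welfu*, *daiju*); -ir when the last vowel of the stem is an unrounded vowel (*le*, *kudi*, *ea*).
*melu* — last vowel /u/ (a rounded vowel) → -bu → *melubu*.
Since the last vowel of *e* is /e/ (an unrounded vowel), it takes -ir, giving *eir*.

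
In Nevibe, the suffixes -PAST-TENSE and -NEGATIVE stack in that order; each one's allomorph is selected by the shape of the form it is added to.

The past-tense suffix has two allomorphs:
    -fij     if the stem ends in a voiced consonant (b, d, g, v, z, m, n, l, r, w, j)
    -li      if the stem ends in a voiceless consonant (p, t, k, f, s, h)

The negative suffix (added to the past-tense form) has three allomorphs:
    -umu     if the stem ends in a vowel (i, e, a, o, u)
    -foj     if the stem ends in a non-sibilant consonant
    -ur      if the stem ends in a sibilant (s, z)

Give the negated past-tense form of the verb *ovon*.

*ovon*: final consonant = /n/, voiced → -fij → *ovonfij*.
Since the final sound of the past-tense form *ovonfij* is /j/ (a non-sibilant consonant), it takes -foj, giving *ovonfijfoj*.

ovonfijfoj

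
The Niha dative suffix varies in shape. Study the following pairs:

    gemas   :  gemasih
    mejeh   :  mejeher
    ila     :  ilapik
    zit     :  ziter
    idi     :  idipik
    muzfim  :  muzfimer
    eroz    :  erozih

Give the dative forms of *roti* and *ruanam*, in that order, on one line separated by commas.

rotipik, ruanamer

The alternation tracks the final sound of the stem — -ih when the stem ends in a sibilant (*gemas*, *eroz*); -er when the stem ends in a non-sibilant consonant (*mejeh*, *zit*, *muzfim*); -pik when the stem ends in a vowel (*ila*, *idi*).
Since the final sound of *roti* is /i/ (a vowel), it takes -pik, giving *rotipik*.
Since the final sound of *ruanam* is /m/ (a non-sibilant consonant), it takes -er, giving *ruanamer*.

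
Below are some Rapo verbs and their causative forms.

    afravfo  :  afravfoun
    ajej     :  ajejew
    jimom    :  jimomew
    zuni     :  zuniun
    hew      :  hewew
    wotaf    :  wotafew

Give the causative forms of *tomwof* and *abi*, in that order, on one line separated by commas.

The pattern is consonant vs. vowel: -ew when the stem ends in a consonant (*ajej*, *jimom*, *hew*, *wotaf*); -un when the stem ends in a vowel (*afravfo*, *zuni*).
Since the final sound of *tomwof* is /f/ (a consonant), it takes -ew, giving *tomwofew*.
*abi*: final sound = /i/, a vowel → -un → *abiun*.

tomwofew, abiun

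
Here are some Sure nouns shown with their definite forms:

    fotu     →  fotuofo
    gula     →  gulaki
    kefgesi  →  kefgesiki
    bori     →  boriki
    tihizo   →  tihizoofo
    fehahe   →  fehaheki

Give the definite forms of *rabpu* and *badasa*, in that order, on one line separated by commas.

Looking at the last vowel of each stem: -ofo when the last vowel of the stem is a rounded vowel (*fotu*, *tihizo*); -ki when the last vowel of the stem is an unrounded vowel (*gula*, *kefgesi*, *bori*, *fehahe*).
*rabpu* — last vowel /u/ (a rounded vowel) → -ofo → *rabpuofo*.
*badasa*: last vowel = /a/, an unrounded vowel → -ki → *badasaki*.

rabpuofo, badasaki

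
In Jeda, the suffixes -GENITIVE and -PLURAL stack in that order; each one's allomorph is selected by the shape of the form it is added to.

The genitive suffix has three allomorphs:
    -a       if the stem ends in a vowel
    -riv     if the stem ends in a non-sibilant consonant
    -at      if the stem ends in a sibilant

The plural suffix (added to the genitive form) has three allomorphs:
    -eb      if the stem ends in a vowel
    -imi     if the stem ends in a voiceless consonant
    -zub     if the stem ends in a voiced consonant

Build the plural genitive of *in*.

inrivzub

*in*: final sound = /n/, a non-sibilant consonant → -riv → *inriv*.
The genitive form *inriv* — final sound /v/ (a voiced consonant) → -zub → *inrivzub*.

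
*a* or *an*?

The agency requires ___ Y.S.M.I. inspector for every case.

The indefinite article is chosen by the initial *sound* of the following word, not its spelling.
The initialism *Y.S.M.I.* is read letter by letter; the first letter, Y, is pronounced /waɪ/, which begins with a consonant sound.
So the article is *a*: The agency requires a Y.S.M.I. inspector for every case.

a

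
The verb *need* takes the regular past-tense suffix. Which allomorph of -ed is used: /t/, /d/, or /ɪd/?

/ɪd/

The stem *need* ends in /t/ or /d/.
The -ed suffix is realized as /ɪd/ after /t, d/; as /t/ after other voiceless consonants; and as /d/ after other voiced sounds.
So -ed on *need* is pronounced /ɪd/.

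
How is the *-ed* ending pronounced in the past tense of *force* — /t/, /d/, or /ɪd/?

/t/

The stem *force* ends in a voiceless consonant other than /t/.
The -ed suffix is realized as /ɪd/ after /t, d/; as /t/ after other voiceless consonants; and as /d/ after other voiced sounds.
So -ed on *force* is pronounced /t/.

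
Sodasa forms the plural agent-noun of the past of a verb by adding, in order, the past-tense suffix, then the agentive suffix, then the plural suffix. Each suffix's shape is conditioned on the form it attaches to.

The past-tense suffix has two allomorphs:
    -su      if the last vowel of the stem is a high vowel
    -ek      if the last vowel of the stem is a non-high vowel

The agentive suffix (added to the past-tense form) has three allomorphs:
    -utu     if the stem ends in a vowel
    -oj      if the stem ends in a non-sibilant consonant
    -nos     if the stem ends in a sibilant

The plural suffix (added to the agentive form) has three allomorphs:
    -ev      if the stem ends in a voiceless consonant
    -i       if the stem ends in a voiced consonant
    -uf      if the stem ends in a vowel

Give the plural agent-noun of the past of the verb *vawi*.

vawisuutuuf

Since the last vowel of *vawi* is /i/ (a high vowel), it takes -su, giving *vawisu*.
The past-tense form *vawisu* — final sound /u/ (a vowel) → -utu → *vawisuutu*.
The agentive form *vawisuutu* — final sound /u/ (a vowel) → -uf → *vawisuutuuf*.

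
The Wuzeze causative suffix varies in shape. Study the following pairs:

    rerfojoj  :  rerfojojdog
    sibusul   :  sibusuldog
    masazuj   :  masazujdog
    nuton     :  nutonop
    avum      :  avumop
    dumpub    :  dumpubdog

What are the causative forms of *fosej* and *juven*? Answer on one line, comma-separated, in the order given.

Looking at the final consonant of each stem: -op when the stem ends in a nasal (*nuton*, *avum*); -dog when the stem ends in a non-nasal consonant (*rerfojoj*, *sibusul*, *masazuj*, *dumpub*).
Since the final consonant of *fosej* is /j/ (non-nasal), it takes -dog, giving *fosejdog*.
The final consonant of *juven* is /n/, which is a nasal, so the suffix is -op, giving *juvenop*.

fosejdog, juvenop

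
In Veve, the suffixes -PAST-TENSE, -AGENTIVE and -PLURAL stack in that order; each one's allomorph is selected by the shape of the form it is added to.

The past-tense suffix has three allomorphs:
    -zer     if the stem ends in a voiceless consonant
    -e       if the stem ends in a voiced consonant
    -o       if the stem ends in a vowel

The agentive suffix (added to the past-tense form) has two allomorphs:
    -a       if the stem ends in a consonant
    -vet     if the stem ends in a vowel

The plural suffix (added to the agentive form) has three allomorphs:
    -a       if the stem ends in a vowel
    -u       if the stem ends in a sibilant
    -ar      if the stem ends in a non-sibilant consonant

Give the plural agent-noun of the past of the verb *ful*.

fulevetar

Since the final sound of *ful* is /l/ (a voiced consonant), it takes -e, giving *fule*.
The past-tense form *fule* — final sound /e/ (a vowel) → -vet → *fulevet*.
The agentive form *fulevet*: final sound = /t/, a non-sibilant consonant → -ar → *fulevetar*.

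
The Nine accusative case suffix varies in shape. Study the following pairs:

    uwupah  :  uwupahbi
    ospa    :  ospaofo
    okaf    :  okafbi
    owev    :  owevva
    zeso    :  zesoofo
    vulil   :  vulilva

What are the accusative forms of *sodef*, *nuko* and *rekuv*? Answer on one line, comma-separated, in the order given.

The pattern is voicing of the final sound: -bi when the stem ends in a voiceless consonant (*uwupah*, *okaf*); -va when the stem ends in a voiced consonant (*owev*, *vulil*); -ofo when the stem ends in a vowel (*ospa*, *zeso*).
The final sound of *sodef* is /f/, which is a voiceless consonant, so the suffix is -bi, giving *sodefbi*.
Since the final sound of *nuko* is /o/ (a vowel), it takes -ofo, giving *nukoofo*.
*rekuv*: final sound = /v/, a voiced consonant → -va → *rekuvva*.

sodefbi, nukoofo, rekuvva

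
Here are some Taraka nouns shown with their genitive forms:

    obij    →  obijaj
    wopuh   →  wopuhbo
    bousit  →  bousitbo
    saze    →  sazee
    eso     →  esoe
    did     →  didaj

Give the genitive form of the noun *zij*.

zijaj

The suffix is conditioned by the final sound: -bo when the stem ends in a voiceless consonant (*wopuh*, *bousit*); -aj when the stem ends in a voiced consonant (*obij*, *did*); -e when the stem ends in a vowel (*saze*, *eso*).
Since the final sound of *zij* is /j/ (a voiced consonant), it takes -aj, giving *zijaj*.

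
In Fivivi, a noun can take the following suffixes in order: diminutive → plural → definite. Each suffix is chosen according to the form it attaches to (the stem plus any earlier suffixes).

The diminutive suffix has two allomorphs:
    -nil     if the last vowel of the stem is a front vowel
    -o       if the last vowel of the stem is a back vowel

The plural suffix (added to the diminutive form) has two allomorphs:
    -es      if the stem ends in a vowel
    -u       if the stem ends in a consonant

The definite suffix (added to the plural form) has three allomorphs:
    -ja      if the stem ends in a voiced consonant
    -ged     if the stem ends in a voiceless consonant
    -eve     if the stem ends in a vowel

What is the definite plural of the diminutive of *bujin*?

bujinnilueve

The last vowel of *bujin* is /i/, which is a front vowel, so the diminutive suffix is -nil, giving *bujinnil*.
Since the final sound of the diminutive form *bujinnil* is /l/ (a consonant), it takes -u, giving *bujinnilu*.
The final sound of the plural form *bujinnilu* is /u/, which is a vowel, so the definite suffix is -eve, giving *bujinnilueve*.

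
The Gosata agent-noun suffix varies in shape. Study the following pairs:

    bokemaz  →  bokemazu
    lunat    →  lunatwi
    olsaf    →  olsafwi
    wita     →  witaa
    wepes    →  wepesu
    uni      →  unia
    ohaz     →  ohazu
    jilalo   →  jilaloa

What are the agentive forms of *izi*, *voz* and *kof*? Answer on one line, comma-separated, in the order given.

izia, vozu, kofwi

The alternation tracks the final sound of the stem — -u when the stem ends in a sibilant (*bokemaz*, *wepes*, *ohaz*); -wi when the stem ends in a non-sibilant consonant (*lunat*, *olsaf*); -a when the stem ends in a vowel (*wita*, *uni*, *jilalo*).
The final sound of *izi* is /i/, which is a vowel, so the suffix is -a, giving *izia*.
Since the final sound of *voz* is /z/ (a sibilant), it takes -u, giving *vozu*.
*kof* — final sound /f/ (a non-sibilant consonant) → -wi → *kofwi*.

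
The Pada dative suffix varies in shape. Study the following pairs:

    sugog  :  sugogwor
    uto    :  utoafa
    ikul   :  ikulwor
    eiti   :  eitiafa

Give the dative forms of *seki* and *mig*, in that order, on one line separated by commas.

sekiafa, migwor

The suffix is conditioned by the final sound: -wor when the stem ends in a consonant (*sugog*, *ikul*); -afa when the stem ends in a vowel (*uto*, *eiti*).
The final sound of *seki* is /i/, which is a vowel, so the suffix is -afa, giving *sekiafa*.
Since the final sound of *mig* is /g/ (a consonant), it takes -wor, giving *migwor*.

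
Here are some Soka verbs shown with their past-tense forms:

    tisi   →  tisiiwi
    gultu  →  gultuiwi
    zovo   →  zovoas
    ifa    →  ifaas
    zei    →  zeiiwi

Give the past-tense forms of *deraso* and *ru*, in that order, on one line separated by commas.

derasoas, ruiwi

Looking at the last vowel of each stem: -iwi when the last vowel of the stem is a high vowel (*tisi*, *gultu*, *zei*); -as when the last vowel of the stem is a non-high vowel (*zovo*, *ifa*).
*deraso*: last vowel = /o/, a non-high vowel → -as → *derasoas*.
The last vowel of *ru* is /u/, which is a high vowel, so the suffix is -iwi, giving *ruiwi*.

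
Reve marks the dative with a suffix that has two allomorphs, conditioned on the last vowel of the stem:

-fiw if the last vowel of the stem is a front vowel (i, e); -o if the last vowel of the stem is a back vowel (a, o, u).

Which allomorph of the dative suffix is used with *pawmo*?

-o

Since the last vowel of *pawmo* is /o/ (a back vowel), it takes -o.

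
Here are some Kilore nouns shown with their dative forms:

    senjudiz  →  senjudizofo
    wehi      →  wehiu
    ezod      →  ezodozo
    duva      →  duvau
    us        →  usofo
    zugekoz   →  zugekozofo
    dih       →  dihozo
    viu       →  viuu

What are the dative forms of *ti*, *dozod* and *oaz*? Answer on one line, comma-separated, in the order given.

tiu, dozodozo, oazofo

The alternation tracks the final sound of the stem — -ofo when the stem ends in a sibilant (*senjudiz*, *us*, *zugekoz*); -ozo when the stem ends in a non-sibilant consonant (*ezod*, *dih*); -u when the stem ends in a vowel (*wehi*, *duva*, *viu*).
The final sound of *ti* is /i/, which is a vowel, so the suffix is -u, giving *tiu*.
Since the final sound of *dozod* is /d/ (a non-sibilant consonant), it takes -ozo, giving *dozodozo*.
The final sound of *oaz* is /z/, which is a sibilant, so the suffix is -ofo, giving *oazofo*.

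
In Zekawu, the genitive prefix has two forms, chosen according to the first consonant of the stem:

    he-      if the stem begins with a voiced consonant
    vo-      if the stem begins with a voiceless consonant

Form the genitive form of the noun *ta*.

vota

*ta* — first consonant /t/ (voiceless) → vo- → *vota*.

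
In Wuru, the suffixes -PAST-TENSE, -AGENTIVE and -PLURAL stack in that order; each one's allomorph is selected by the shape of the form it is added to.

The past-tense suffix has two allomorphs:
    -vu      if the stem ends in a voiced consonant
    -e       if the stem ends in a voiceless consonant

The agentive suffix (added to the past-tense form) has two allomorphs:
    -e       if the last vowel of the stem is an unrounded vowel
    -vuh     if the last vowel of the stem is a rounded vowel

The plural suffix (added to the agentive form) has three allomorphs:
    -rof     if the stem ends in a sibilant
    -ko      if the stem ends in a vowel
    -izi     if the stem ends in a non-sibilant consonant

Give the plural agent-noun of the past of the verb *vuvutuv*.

vuvutuvvuvuhizi

Since the final consonant of *vuvutuv* is /v/ (voiced), it takes -vu, giving *vuvutuvvu*.
The past-tense form *vuvutuvvu* — last vowel /u/ (a rounded vowel) → -vuh → *vuvutuvvuvuh*.
The agentive form *vuvutuvvuvuh*: final sound = /h/, a non-sibilant consonant → -izi → *vuvutuvvuvuhizi*.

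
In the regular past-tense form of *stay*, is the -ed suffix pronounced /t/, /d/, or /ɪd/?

/d/

The stem *stay* ends in a voiced sound other than /d/.
The -ed suffix is realized as /ɪd/ after /t, d/; as /t/ after other voiceless consonants; and as /d/ after other voiced sounds.
So -ed on *stay* is pronounced /d/.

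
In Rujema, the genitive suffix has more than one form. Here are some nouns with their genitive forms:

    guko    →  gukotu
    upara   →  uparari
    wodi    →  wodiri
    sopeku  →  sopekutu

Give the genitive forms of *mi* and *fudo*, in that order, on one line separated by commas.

miri, fudotu

The suffix is conditioned by the last vowel: -tu when the last vowel of the stem is a rounded vowel (*guko*, *sopeku*); -ri when the last vowel of the stem is an unrounded vowel (*upara*, *wodi*).
*mi* — last vowel /i/ (an unrounded vowel) → -ri → *miri*.
The last vowel of *fudo* is /o/, which is a rounded vowel, so the suffix is -tu, giving *fudotu*.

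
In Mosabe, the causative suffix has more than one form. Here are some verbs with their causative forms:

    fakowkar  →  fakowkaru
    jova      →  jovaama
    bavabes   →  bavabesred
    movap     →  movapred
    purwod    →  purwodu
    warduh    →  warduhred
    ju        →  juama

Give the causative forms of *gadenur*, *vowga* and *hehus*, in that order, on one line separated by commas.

The suffix is conditioned by the final sound: -red when the stem ends in a voiceless consonant (*bavabes*, *movap*, *warduh*); -u when the stem ends in a voiced consonant (*fakowkar*, *purwod*); -ama when the stem ends in a vowel (*jova*, *ju*).
*gadenur* — final sound /r/ (a voiced consonant) → -u → *gadenuru*.
*vowga*: final sound = /a/, a vowel → -ama → *vowgaama*.
The final sound of *hehus* is /s/, which is a voiceless consonant, so the suffix is -red, giving *hehusred*.

gadenuru, vowgaama, hehusred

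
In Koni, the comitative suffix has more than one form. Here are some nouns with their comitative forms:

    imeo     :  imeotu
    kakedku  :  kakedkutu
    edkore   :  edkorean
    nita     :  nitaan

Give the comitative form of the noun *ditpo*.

The suffix is conditioned by the last vowel: -tu when the last vowel of the stem is a rounded vowel (*imeo*, *kakedku*); -an when the last vowel of the stem is an unrounded vowel (*edkore*, *nita*).
*ditpo* — last vowel /o/ (a rounded vowel) → -tu → *ditpotu*.

ditpotu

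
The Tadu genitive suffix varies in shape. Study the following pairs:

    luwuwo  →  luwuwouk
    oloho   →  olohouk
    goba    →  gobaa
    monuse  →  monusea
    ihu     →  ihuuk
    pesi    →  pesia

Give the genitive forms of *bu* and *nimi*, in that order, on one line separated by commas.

buuk, nimia

The pattern is rounding harmony: -uk when the last vowel of the stem is a rounded vowel (*luwuwo*, *oloho*, *ihu*); -a when the last vowel of the stem is an unrounded vowel (*goba*, *monuse*, *pesi*).
The last vowel of *bu* is /u/, which is a rounded vowel, so the suffix is -uk, giving *buuk*.
The last vowel of *nimi* is /i/, which is an unrounded vowel, so the suffix is -a, giving *nimia*.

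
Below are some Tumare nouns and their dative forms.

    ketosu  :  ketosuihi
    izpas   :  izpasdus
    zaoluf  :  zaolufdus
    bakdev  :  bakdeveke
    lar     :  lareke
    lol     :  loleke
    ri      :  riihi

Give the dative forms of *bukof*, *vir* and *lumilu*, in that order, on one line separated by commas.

The alternation tracks the final sound of the stem — -dus when the stem ends in a voiceless consonant (*izpas*, *zaoluf*); -eke when the stem ends in a voiced consonant (*bakdev*, *lar*, *lol*); -ihi when the stem ends in a vowel (*ketosu*, *ri*).
*bukof*: final sound = /f/, a voiceless consonant → -dus → *bukofdus*.
The final sound of *vir* is /r/, which is a voiced consonant, so the suffix is -eke, giving *vireke*.
*lumilu* — final sound /u/ (a vowel) → -ihi → *lumiluihi*.

bukofdus, vireke, lumiluihi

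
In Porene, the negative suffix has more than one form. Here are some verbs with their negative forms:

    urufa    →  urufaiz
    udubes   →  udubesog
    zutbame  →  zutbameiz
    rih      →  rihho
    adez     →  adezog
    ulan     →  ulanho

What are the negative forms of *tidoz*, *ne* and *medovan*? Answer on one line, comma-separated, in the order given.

tidozog, neiz, medovanho

The pattern is sibilance of the final sound: -og when the stem ends in a sibilant (*udubes*, *adez*); -ho when the stem ends in a non-sibilant consonant (*rih*, *ulan*); -iz when the stem ends in a vowel (*urufa*, *zutbame*).
The final sound of *tidoz* is /z/, which is a sibilant, so the suffix is -og, giving *tidozog*.
*ne* — final sound /e/ (a vowel) → -iz → *neiz*.
Since the final sound of *medovan* is /n/ (a non-sibilant consonant), it takes -ho, giving *medovanho*.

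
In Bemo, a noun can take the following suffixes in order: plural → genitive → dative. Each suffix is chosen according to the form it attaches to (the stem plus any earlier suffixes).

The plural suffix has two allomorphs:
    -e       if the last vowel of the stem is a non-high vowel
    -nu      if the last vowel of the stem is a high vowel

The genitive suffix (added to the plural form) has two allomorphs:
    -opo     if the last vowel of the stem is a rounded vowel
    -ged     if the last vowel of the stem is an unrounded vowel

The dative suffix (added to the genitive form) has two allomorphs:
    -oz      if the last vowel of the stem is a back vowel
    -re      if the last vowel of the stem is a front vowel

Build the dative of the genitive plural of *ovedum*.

ovedumnuopooz

The last vowel of *ovedum* is /u/, which is a high vowel, so the plural suffix is -nu, giving *ovedumnu*.
Since the last vowel of the plural form *ovedumnu* is /u/ (a rounded vowel), it takes -opo, giving *ovedumnuopo*.
The last vowel of the genitive form *ovedumnuopo* is /o/, which is a back vowel, so the dative suffix is -oz, giving *ovedumnuopooz*.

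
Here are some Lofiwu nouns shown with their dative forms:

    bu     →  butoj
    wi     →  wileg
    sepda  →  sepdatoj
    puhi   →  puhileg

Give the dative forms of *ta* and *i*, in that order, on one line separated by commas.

tatoj, ileg

The alternation tracks the last vowel of the stem — -leg when the last vowel of the stem is a front vowel (*wi*, *puhi*); -toj when the last vowel of the stem is a back vowel (*bu*, *sepda*).
*ta* — last vowel /a/ (a back vowel) → -toj → *tatoj*.
Since the last vowel of *i* is /i/ (a front vowel), it takes -leg, giving *ileg*.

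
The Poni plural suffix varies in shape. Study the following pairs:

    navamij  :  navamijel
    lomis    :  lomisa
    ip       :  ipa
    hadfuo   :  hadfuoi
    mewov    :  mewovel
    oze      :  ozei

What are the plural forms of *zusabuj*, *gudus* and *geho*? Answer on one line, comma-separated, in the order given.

zusabujel, gudusa, gehoi

Looking at the final sound of each stem: -a when the stem ends in a voiceless consonant (*lomis*, *ip*); -el when the stem ends in a voiced consonant (*navamij*, *mewov*); -i when the stem ends in a vowel (*hadfuo*, *oze*).
*zusabuj*: final sound = /j/, a voiced consonant → -el → *zusabujel*.
Since the final sound of *gudus* is /s/ (a voiceless consonant), it takes -a, giving *gudusa*.
*geho* — final sound /o/ (a vowel) → -i → *gehoi*.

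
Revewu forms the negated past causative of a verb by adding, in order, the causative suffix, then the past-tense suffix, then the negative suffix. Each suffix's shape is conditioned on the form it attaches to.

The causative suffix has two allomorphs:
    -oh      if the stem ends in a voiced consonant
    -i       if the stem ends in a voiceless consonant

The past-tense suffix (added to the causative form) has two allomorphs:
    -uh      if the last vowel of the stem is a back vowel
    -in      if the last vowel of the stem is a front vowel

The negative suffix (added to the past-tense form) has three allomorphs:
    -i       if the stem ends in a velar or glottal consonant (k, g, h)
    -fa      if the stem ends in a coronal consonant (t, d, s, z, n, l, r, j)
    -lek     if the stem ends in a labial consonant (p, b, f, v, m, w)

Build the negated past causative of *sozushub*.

Since the final consonant of *sozushub* is /b/ (voiced), it takes -oh, giving *sozushuboh*.
The last vowel of the causative form *sozushuboh* is /o/, which is a back vowel, so the past-tense suffix is -uh, giving *sozushubohuh*.
The past-tense form *sozushubohuh*: final consonant = /h/, velar/glottal → -i → *sozushubohuhi*.

sozushubohuhi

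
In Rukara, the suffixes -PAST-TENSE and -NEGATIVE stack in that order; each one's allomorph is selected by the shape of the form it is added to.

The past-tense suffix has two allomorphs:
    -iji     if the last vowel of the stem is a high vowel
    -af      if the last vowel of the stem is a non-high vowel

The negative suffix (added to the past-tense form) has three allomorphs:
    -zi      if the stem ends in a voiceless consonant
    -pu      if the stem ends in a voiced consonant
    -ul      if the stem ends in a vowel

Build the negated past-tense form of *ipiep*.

The last vowel of *ipiep* is /e/, which is a non-high vowel, so the past-tense suffix is -af, giving *ipiepaf*.
The past-tense form *ipiepaf* — final sound /f/ (a voiceless consonant) → -zi → *ipiepafzi*.

ipiepafzi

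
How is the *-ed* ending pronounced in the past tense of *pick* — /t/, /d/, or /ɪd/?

The stem *pick* ends in a voiceless consonant other than /t/.
The -ed suffix is realized as /ɪd/ after /t, d/; as /t/ after other voiceless consonants; and as /d/ after other voiced sounds.
So -ed on *pick* is pronounced /t/.

/t/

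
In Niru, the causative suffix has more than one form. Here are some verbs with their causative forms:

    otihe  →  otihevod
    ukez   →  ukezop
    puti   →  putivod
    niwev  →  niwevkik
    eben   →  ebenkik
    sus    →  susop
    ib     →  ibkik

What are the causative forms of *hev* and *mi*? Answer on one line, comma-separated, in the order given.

hevkik, mivod

Looking at the final sound of each stem: -op when the stem ends in a sibilant (*ukez*, *sus*); -kik when the stem ends in a non-sibilant consonant (*niwev*, *eben*, *ib*); -vod when the stem ends in a vowel (*otihe*, *puti*).
*hev*: final sound = /v/, a non-sibilant consonant → -kik → *hevkik*.
Since the final sound of *mi* is /i/ (a vowel), it takes -vod, giving *mivod*.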